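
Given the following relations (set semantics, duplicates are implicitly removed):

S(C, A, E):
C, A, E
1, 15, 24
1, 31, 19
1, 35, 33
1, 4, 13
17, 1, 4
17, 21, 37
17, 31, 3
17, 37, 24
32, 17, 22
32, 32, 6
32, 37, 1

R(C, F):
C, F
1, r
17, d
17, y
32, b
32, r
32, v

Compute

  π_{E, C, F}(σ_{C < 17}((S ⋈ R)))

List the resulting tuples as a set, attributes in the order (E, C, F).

{(13, 1, r), (19, 1, r), (24, 1, r), (33, 1, r)}

Natural join on C: {(1, 15, 24, r), (1, 31, 19, r), (1, 35, 33, r), (1, 4, 13, r), (17, 1, 4, d), (17, 1, 4, y), (17, 21, 37, d), (17, 21, 37, y), (17, 31, 3, d), (17, 31, 3, y), (17, 37, 24, d), (17, 37, 24, y), (32, 17, 22, b), (32, 17, 22, r), (32, 17, 22, v), (32, 32, 6, b), (32, 32, 6, r), (32, 32, 6, v), (32, 37, 1, b), (32, 37, 1, r), (32, 37, 1, v)}
Filtering on C < 17 leaves {(1, 15, 24, r), (1, 31, 19, r), (1, 35, 33, r), (1, 4, 13, r)}.
π[E, C, F]: project onto (E, C, F) → {(13, 1, r), (19, 1, r), (24, 1, r), (33, 1, r)}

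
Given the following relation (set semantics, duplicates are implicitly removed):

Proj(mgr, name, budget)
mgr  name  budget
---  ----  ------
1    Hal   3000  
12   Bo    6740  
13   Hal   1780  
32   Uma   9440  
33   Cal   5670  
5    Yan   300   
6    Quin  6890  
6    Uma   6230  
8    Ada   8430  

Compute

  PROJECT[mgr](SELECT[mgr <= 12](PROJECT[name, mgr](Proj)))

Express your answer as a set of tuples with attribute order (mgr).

{1, 12, 5, 6, 8}

π[name, mgr]: project onto (name, mgr) → {(Ada, 8), (Bo, 12), (Cal, 33), (Hal, 1), (Hal, 13), (Quin, 6), (Uma, 32), (Uma, 6), (Yan, 5)}
Apply σ_{mgr <= 12}; surviving tuples: {(Ada, 8), (Bo, 12), (Hal, 1), (Quin, 6), (Uma, 6), (Yan, 5)}
π[mgr]: project onto (mgr) (1 duplicate(s) eliminated) → {1, 12, 5, 6, 8}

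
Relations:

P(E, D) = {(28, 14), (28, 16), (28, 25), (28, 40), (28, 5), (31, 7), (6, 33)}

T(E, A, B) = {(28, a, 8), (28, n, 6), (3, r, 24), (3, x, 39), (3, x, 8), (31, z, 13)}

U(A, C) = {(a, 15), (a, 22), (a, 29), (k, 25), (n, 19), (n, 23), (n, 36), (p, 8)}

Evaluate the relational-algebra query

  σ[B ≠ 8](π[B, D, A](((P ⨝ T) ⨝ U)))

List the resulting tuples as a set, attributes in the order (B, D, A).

{(6, 14, n), (6, 16, n), (6, 25, n), (6, 40, n), (6, 5, n)}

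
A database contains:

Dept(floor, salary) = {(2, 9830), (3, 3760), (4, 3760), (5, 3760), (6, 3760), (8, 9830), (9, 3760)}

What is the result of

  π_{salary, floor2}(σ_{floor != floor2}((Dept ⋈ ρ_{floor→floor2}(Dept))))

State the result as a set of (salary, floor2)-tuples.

ρ[floor→floor2]: schema becomes (floor2, salary); tuples unchanged.
Dept ⋈ ρ_{floor→floor2}(Dept) (natural join on salary): {(2, 9830, 2), (2, 9830, 8), (3, 3760, 3), (3, 3760, 4), (3, 3760, 5), (3, 3760, 6), (3, 3760, 9), (4, 3760, 3), (4, 3760, 4), (4, 3760, 5), (4, 3760, 6), (4, 3760, 9), (5, 3760, 3), (5, 3760, 4), (5, 3760, 5), (5, 3760, 6), (5, 3760, 9), (6, 3760, 3), (6, 3760, 4), (6, 3760, 5), (6, 3760, 6), (6, 3760, 9), (8, 9830, 2), (8, 9830, 8), (9, 3760, 3), (9, 3760, 4), (9, 3760, 5), (9, 3760, 6), (9, 3760, 9)}
Filtering on floor != floor2 leaves {(2, 9830, 8), (3, 3760, 4), (3, 3760, 5), (3, 3760, 6), (3, 3760, 9), (4, 3760, 3), (4, 3760, 5), (4, 3760, 6), (4, 3760, 9), (5, 3760, 3), (5, 3760, 4), (5, 3760, 6), (5, 3760, 9), (6, 3760, 3), (6, 3760, 4), (6, 3760, 5), (6, 3760, 9), (8, 9830, 2), (9, 3760, 3), (9, 3760, 4), (9, 3760, 5), (9, 3760, 6)}.
π[salary, floor2]: project onto (salary, floor2) (15 duplicate(s) eliminated) → {(3760, 3), (3760, 4), (3760, 5), (3760, 6), (3760, 9), (9830, 2), (9830, 8)}

{(3760, 3), (3760, 4), (3760, 5), (3760, 6), (3760, 9), (9830, 2), (9830, 8)}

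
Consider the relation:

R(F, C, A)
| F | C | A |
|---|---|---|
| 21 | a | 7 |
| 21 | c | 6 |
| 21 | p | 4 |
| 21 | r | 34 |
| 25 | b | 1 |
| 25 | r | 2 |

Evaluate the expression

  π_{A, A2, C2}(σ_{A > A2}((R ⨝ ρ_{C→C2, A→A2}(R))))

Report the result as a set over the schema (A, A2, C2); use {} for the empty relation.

ρ[C→C2, A→A2]: schema becomes (F, C2, A2); tuples unchanged.
Joining R and ρ_{C→C2, A→A2}(R) on F yields {(21, a, 7, a, 7), (21, a, 7, c, 6), (21, a, 7, p, 4), (21, a, 7, r, 34), (21, c, 6, a, 7), (21, c, 6, c, 6), (21, c, 6, p, 4), (21, c, 6, r, 34), (21, p, 4, a, 7), (21, p, 4, c, 6), (21, p, 4, p, 4), (21, p, 4, r, 34), (21, r, 34, a, 7), (21, r, 34, c, 6), (21, r, 34, p, 4), (21, r, 34, r, 34), (25, b, 1, b, 1), (25, b, 1, r, 2), (25, r, 2, b, 1), (25, r, 2, r, 2)}.
Filtering on A > A2 leaves {(21, a, 7, c, 6), (21, a, 7, p, 4), (21, c, 6, p, 4), (21, r, 34, a, 7), (21, r, 34, c, 6), (21, r, 34, p, 4), (25, r, 2, b, 1)}.
π[A, A2, C2]: project onto (A, A2, C2) → {(2, 1, b), (34, 4, p), (34, 6, c), (34, 7, a), (6, 4, p), (7, 4, p), (7, 6, c)}

{(2, 1, b), (34, 4, p), (34, 6, c), (34, 7, a), (6, 4, p), (7, 4, p), (7, 6, c)}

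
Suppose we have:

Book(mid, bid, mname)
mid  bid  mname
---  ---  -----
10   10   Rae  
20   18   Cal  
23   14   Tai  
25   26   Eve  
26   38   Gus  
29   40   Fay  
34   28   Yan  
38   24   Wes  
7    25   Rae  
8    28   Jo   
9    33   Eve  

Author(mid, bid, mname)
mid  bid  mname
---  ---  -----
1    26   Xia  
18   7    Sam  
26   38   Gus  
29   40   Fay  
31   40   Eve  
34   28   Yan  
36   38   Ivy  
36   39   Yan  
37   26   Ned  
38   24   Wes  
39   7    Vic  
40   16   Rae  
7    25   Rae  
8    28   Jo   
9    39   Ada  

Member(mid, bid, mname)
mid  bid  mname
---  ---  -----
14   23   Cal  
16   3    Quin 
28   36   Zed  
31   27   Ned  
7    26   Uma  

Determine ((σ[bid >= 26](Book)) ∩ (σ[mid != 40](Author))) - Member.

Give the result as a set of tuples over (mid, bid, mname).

Selection bid >= 26: {(25, 26, Eve), (26, 38, Gus), (29, 40, Fay), (34, 28, Yan), (8, 28, Jo), (9, 33, Eve)}
Selection mid != 40: {(1, 26, Xia), (18, 7, Sam), (26, 38, Gus), (29, 40, Fay), (31, 40, Eve), (34, 28, Yan), (36, 38, Ivy), (36, 39, Yan), (37, 26, Ned), (38, 24, Wes), (39, 7, Vic), (7, 25, Rae), (8, 28, Jo), (9, 39, Ada)}
Intersection: {(25, 26, Eve), (26, 38, Gus), (29, 40, Fay), (34, 28, Yan), (8, 28, Jo), (9, 33, Eve)} with {(1, 26, Xia), (18, 7, Sam), (26, 38, Gus), (29, 40, Fay), (31, 40, Eve), (34, 28, Yan), (36, 38, Ivy), (36, 39, Yan), (37, 26, Ned), (38, 24, Wes), (39, 7, Vic), (7, 25, Rae), (8, 28, Jo), (9, 39, Ada)} → {(26, 38, Gus), (29, 40, Fay), (34, 28, Yan), (8, 28, Jo)}
Difference: {(26, 38, Gus), (29, 40, Fay), (34, 28, Yan), (8, 28, Jo)} with {(14, 23, Cal), (16, 3, Quin), (28, 36, Zed), (31, 27, Ned), (7, 26, Uma)} → {(26, 38, Gus), (29, 40, Fay), (34, 28, Yan), (8, 28, Jo)}

{(26, 38, Gus), (29, 40, Fay), (34, 28, Yan), (8, 28, Jo)}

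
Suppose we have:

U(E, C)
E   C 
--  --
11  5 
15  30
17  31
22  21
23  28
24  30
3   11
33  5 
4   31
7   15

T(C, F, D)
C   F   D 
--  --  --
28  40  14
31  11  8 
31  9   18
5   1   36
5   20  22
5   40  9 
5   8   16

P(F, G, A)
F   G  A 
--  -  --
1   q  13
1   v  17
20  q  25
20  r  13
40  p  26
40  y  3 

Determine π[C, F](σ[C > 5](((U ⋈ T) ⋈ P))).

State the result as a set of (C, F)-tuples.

Natural join on C: {(11, 5, 1, 36), (11, 5, 20, 22), (11, 5, 40, 9), (11, 5, 8, 16), (17, 31, 11, 8), (17, 31, 9, 18), (23, 28, 40, 14), (33, 5, 1, 36), (33, 5, 20, 22), (33, 5, 40, 9), (33, 5, 8, 16), (4, 31, 11, 8), (4, 31, 9, 18)}
Natural join on F: {(11, 5, 1, 36, q, 13), (11, 5, 1, 36, v, 17), (11, 5, 20, 22, q, 25), (11, 5, 20, 22, r, 13), (11, 5, 40, 9, p, 26), (11, 5, 40, 9, y, 3), (23, 28, 40, 14, p, 26), (23, 28, 40, 14, y, 3), (33, 5, 1, 36, q, 13), (33, 5, 1, 36, v, 17), (33, 5, 20, 22, q, 25), (33, 5, 20, 22, r, 13), (33, 5, 40, 9, p, 26), (33, 5, 40, 9, y, 3)}
Filtering on C > 5 leaves {(23, 28, 40, 14, p, 26), (23, 28, 40, 14, y, 3)}.
Projecting to C, F (1 duplicate(s) eliminated): {(28, 40)}

{(28, 40)}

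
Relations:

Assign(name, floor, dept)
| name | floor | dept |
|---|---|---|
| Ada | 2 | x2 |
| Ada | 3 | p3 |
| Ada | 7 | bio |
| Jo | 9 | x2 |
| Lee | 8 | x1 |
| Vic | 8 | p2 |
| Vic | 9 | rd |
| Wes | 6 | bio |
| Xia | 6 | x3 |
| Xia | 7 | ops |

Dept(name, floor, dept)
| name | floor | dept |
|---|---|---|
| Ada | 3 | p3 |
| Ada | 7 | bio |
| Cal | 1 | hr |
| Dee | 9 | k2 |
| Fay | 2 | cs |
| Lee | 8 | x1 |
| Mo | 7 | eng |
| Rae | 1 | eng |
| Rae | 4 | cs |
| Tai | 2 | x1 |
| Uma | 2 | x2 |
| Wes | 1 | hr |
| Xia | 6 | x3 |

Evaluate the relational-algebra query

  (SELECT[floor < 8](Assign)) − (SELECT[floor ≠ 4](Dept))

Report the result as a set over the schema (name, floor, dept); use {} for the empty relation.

Filtering on floor < 8 leaves {(Ada, 2, x2), (Ada, 3, p3), (Ada, 7, bio), (Wes, 6, bio), (Xia, 6, x3), (Xia, 7, ops)}.
Filtering on floor ≠ 4 leaves {(Ada, 3, p3), (Ada, 7, bio), (Cal, 1, hr), (Dee, 9, k2), (Fay, 2, cs), (Lee, 8, x1), (Mo, 7, eng), (Rae, 1, eng), (Tai, 2, x1), (Uma, 2, x2), (Wes, 1, hr), (Xia, 6, x3)}.
Set difference of the two operands is {(Ada, 2, x2), (Wes, 6, bio), (Xia, 7, ops)}.

{(Ada, 2, x2), (Wes, 6, bio), (Xia, 7, ops)}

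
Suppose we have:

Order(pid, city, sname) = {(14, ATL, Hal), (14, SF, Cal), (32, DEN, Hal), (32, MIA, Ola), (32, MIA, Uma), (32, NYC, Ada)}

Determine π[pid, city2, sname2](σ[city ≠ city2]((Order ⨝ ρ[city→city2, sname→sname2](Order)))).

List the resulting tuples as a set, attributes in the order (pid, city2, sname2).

{(14, ATL, Hal), (14, SF, Cal), (32, DEN, Hal), (32, MIA, Ola), (32, MIA, Uma), (32, NYC, Ada)}

ρ[city→city2, sname→sname2]: schema becomes (pid, city2, sname2); tuples unchanged.
Order ⋈ ρ[city→city2, sname→sname2](Order) (natural join on pid): {(14, ATL, Hal, ATL, Hal), (14, ATL, Hal, SF, Cal), (14, SF, Cal, ATL, Hal), (14, SF, Cal, SF, Cal), (32, DEN, Hal, DEN, Hal), (32, DEN, Hal, MIA, Ola), (32, DEN, Hal, MIA, Uma), (32, DEN, Hal, NYC, Ada), (32, MIA, Ola, DEN, Hal), (32, MIA, Ola, MIA, Ola), (32, MIA, Ola, MIA, Uma), (32, MIA, Ola, NYC, Ada), (32, MIA, Uma, DEN, Hal), (32, MIA, Uma, MIA, Ola), (32, MIA, Uma, MIA, Uma), (32, MIA, Uma, NYC, Ada), (32, NYC, Ada, DEN, Hal), (32, NYC, Ada, MIA, Ola), (32, NYC, Ada, MIA, Uma), (32, NYC, Ada, NYC, Ada)}
Filtering on city ≠ city2 leaves {(14, ATL, Hal, SF, Cal), (14, SF, Cal, ATL, Hal), (32, DEN, Hal, MIA, Ola), (32, DEN, Hal, MIA, Uma), (32, DEN, Hal, NYC, Ada), (32, MIA, Ola, DEN, Hal), (32, MIA, Ola, NYC, Ada), (32, MIA, Uma, DEN, Hal), (32, MIA, Uma, NYC, Ada), (32, NYC, Ada, DEN, Hal), (32, NYC, Ada, MIA, Ola), (32, NYC, Ada, MIA, Uma)}.
π[pid, city2, sname2]: project onto (pid, city2, sname2) (6 duplicate(s) eliminated) → {(14, ATL, Hal), (14, SF, Cal), (32, DEN, Hal), (32, MIA, Ola), (32, MIA, Uma), (32, NYC, Ada)}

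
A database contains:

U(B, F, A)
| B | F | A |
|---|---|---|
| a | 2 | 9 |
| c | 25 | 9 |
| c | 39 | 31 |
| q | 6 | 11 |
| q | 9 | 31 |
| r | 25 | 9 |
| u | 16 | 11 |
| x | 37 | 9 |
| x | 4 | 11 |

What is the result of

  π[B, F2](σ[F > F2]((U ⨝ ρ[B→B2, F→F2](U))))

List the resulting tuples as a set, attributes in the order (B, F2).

{(c, 2), (c, 9), (q, 4), (r, 2), (u, 4), (u, 6), (x, 2), (x, 25)}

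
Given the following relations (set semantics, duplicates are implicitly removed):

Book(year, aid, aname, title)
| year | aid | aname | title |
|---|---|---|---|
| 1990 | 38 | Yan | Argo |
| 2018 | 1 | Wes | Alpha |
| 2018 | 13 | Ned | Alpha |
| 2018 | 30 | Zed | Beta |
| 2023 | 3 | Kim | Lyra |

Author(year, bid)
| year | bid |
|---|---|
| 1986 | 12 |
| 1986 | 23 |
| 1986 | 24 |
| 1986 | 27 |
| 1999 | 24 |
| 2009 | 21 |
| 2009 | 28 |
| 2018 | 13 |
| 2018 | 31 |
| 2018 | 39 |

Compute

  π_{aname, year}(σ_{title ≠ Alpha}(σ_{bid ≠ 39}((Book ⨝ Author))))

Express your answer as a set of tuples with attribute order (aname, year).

Book ⋈ Author (natural join on year): {(2018, 1, Wes, Alpha, 13), (2018, 1, Wes, Alpha, 31), (2018, 1, Wes, Alpha, 39), (2018, 13, Ned, Alpha, 13), (2018, 13, Ned, Alpha, 31), (2018, 13, Ned, Alpha, 39), (2018, 30, Zed, Beta, 13), (2018, 30, Zed, Beta, 31), (2018, 30, Zed, Beta, 39)}
σ[bid ≠ 39]: keep tuples satisfying bid ≠ 39 → {(2018, 1, Wes, Alpha, 13), (2018, 1, Wes, Alpha, 31), (2018, 13, Ned, Alpha, 13), (2018, 13, Ned, Alpha, 31), (2018, 30, Zed, Beta, 13), (2018, 30, Zed, Beta, 31)}
σ[title ≠ Alpha]: keep tuples satisfying title ≠ Alpha → {(2018, 30, Zed, Beta, 13), (2018, 30, Zed, Beta, 31)}
π[aname, year]: project onto (aname, year) (1 duplicate(s) eliminated) → {(Zed, 2018)}

{(Zed, 2018)}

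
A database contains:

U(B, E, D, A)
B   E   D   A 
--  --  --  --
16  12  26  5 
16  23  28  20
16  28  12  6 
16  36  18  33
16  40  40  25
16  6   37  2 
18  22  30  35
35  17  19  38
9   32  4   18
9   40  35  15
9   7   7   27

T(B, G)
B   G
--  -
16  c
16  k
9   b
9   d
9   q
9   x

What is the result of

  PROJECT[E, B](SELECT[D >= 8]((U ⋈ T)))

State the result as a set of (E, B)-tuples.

Natural join on B: {(16, 12, 26, 5, c), (16, 12, 26, 5, k), (16, 23, 28, 20, c), (16, 23, 28, 20, k), (16, 28, 12, 6, c), (16, 28, 12, 6, k), (16, 36, 18, 33, c), (16, 36, 18, 33, k), (16, 40, 40, 25, c), (16, 40, 40, 25, k), (16, 6, 37, 2, c), (16, 6, 37, 2, k), (9, 32, 4, 18, b), (9, 32, 4, 18, d), (9, 32, 4, 18, q), (9, 32, 4, 18, x), (9, 40, 35, 15, b), (9, 40, 35, 15, d), (9, 40, 35, 15, q), (9, 40, 35, 15, x), (9, 7, 7, 27, b), (9, 7, 7, 27, d), (9, 7, 7, 27, q), (9, 7, 7, 27, x)}
Filtering on D >= 8 leaves {(16, 12, 26, 5, c), (16, 12, 26, 5, k), (16, 23, 28, 20, c), (16, 23, 28, 20, k), (16, 28, 12, 6, c), (16, 28, 12, 6, k), (16, 36, 18, 33, c), (16, 36, 18, 33, k), (16, 40, 40, 25, c), (16, 40, 40, 25, k), (16, 6, 37, 2, c), (16, 6, 37, 2, k), (9, 40, 35, 15, b), (9, 40, 35, 15, d), (9, 40, 35, 15, q), (9, 40, 35, 15, x)}.
π_{E, B} gives {(12, 16), (23, 16), (28, 16), (36, 16), (40, 16), (40, 9), (6, 16)} (9 duplicate(s) eliminated).

{(12, 16), (23, 16), (28, 16), (36, 16), (40, 16), (40, 9), (6, 16)}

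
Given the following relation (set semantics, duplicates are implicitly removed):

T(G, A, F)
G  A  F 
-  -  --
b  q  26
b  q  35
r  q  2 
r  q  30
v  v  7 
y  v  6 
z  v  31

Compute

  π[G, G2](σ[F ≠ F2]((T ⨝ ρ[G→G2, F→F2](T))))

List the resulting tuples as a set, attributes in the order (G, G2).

{(b, b), (b, r), (r, b), (r, r), (v, y), (v, z), (y, v), (y, z), (z, v), (z, y)}

ρ[G→G2, F→F2]: schema becomes (G2, A, F2); tuples unchanged.
Joining T and ρ[G→G2, F→F2](T) on A yields {(b, q, 26, b, 26), (b, q, 26, b, 35), (b, q, 26, r, 2), (b, q, 26, r, 30), (b, q, 35, b, 26), (b, q, 35, b, 35), (b, q, 35, r, 2), (b, q, 35, r, 30), (r, q, 2, b, 26), (r, q, 2, b, 35), (r, q, 2, r, 2), (r, q, 2, r, 30), (r, q, 30, b, 26), (r, q, 30, b, 35), (r, q, 30, r, 2), (r, q, 30, r, 30), (v, v, 7, v, 7), (v, v, 7, y, 6), (v, v, 7, z, 31), (y, v, 6, v, 7), (y, v, 6, y, 6), (y, v, 6, z, 31), (z, v, 31, v, 7), (z, v, 31, y, 6), (z, v, 31, z, 31)}.
Filtering on F ≠ F2 leaves {(b, q, 26, b, 35), (b, q, 26, r, 2), (b, q, 26, r, 30), (b, q, 35, b, 26), (b, q, 35, r, 2), (b, q, 35, r, 30), (r, q, 2, b, 26), (r, q, 2, b, 35), (r, q, 2, r, 30), (r, q, 30, b, 26), (r, q, 30, b, 35), (r, q, 30, r, 2), (v, v, 7, y, 6), (v, v, 7, z, 31), (y, v, 6, v, 7), (y, v, 6, z, 31), (z, v, 31, v, 7), (z, v, 31, y, 6)}.
π_{G, G2} gives {(b, b), (b, r), (r, b), (r, r), (v, y), (v, z), (y, v), (y, z), (z, v), (z, y)} (8 duplicate(s) eliminated).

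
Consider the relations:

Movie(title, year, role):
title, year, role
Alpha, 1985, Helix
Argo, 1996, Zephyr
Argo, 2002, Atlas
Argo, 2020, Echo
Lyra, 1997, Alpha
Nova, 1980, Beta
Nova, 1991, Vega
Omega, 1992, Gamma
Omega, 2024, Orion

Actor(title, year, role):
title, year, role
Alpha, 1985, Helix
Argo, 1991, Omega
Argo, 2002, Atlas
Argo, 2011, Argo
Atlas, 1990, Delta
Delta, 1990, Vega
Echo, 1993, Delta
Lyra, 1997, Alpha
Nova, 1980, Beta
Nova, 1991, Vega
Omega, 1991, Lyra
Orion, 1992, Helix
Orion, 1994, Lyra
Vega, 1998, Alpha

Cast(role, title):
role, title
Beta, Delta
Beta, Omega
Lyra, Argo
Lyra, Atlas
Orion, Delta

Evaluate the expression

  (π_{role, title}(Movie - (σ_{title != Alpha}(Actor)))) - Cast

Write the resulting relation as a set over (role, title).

{(Echo, Argo), (Gamma, Omega), (Helix, Alpha), (Orion, Omega), (Zephyr, Argo)}

Filtering on title != Alpha leaves {(Argo, 1991, Omega), (Argo, 2002, Atlas), (Argo, 2011, Argo), (Atlas, 1990, Delta), (Delta, 1990, Vega), (Echo, 1993, Delta), (Lyra, 1997, Alpha), (Nova, 1980, Beta), (Nova, 1991, Vega), (Omega, 1991, Lyra), (Orion, 1992, Helix), (Orion, 1994, Lyra), (Vega, 1998, Alpha)}.
Difference: {(Alpha, 1985, Helix), (Argo, 1996, Zephyr), (Argo, 2002, Atlas), (Argo, 2020, Echo), (Lyra, 1997, Alpha), (Nova, 1980, Beta), (Nova, 1991, Vega), (Omega, 1992, Gamma), (Omega, 2024, Orion)} with {(Argo, 1991, Omega), (Argo, 2002, Atlas), (Argo, 2011, Argo), (Atlas, 1990, Delta), (Delta, 1990, Vega), (Echo, 1993, Delta), (Lyra, 1997, Alpha), (Nova, 1980, Beta), (Nova, 1991, Vega), (Omega, 1991, Lyra), (Orion, 1992, Helix), (Orion, 1994, Lyra), (Vega, 1998, Alpha)} → {(Alpha, 1985, Helix), (Argo, 1996, Zephyr), (Argo, 2020, Echo), (Omega, 1992, Gamma), (Omega, 2024, Orion)}
π[role, title]: project onto (role, title) → {(Echo, Argo), (Gamma, Omega), (Helix, Alpha), (Orion, Omega), (Zephyr, Argo)}
Difference: {(Echo, Argo), (Gamma, Omega), (Helix, Alpha), (Orion, Omega), (Zephyr, Argo)} with {(Beta, Delta), (Beta, Omega), (Lyra, Argo), (Lyra, Atlas), (Orion, Delta)} → {(Echo, Argo), (Gamma, Omega), (Helix, Alpha), (Orion, Omega), (Zephyr, Argo)}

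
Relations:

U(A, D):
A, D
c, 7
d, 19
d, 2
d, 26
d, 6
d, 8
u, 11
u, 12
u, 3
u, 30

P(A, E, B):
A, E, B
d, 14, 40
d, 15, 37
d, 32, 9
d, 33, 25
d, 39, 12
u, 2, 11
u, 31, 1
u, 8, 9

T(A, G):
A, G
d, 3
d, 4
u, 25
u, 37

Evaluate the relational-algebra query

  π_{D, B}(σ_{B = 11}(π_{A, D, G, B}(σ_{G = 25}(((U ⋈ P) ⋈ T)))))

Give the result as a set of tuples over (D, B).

Joining U and P on A yields {(d, 19, 14, 40), (d, 19, 15, 37), (d, 19, 32, 9), (d, 19, 33, 25), (d, 19, 39, 12), (d, 2, 14, 40), (d, 2, 15, 37), (d, 2, 32, 9), (d, 2, 33, 25), (d, 2, 39, 12), (d, 26, 14, 40), (d, 26, 15, 37), (d, 26, 32, 9), (d, 26, 33, 25), (d, 26, 39, 12), (d, 6, 14, 40), (d, 6, 15, 37), (d, 6, 32, 9), (d, 6, 33, 25), (d, 6, 39, 12), (d, 8, 14, 40), (d, 8, 15, 37), (d, 8, 32, 9), (d, 8, 33, 25), (d, 8, 39, 12), (u, 11, 2, 11), (u, 11, 31, 1), (u, 11, 8, 9), (u, 12, 2, 11), (u, 12, 31, 1), (u, 12, 8, 9), (u, 3, 2, 11), (u, 3, 31, 1), (u, 3, 8, 9), (u, 30, 2, 11), (u, 30, 31, 1), (u, 30, 8, 9)}.
Joining (U ⋈ P) and T on A yields {(d, 19, 14, 40, 3), (d, 19, 14, 40, 4), (d, 19, 15, 37, 3), (d, 19, 15, 37, 4), (d, 19, 32, 9, 3), (d, 19, 32, 9, 4), (d, 19, 33, 25, 3), (d, 19, 33, 25, 4), (d, 19, 39, 12, 3), (d, 19, 39, 12, 4), (d, 2, 14, 40, 3), (d, 2, 14, 40, 4), (d, 2, 15, 37, 3), (d, 2, 15, 37, 4), (d, 2, 32, 9, 3), (d, 2, 32, 9, 4), (d, 2, 33, 25, 3), (d, 2, 33, 25, 4), (d, 2, 39, 12, 3), (d, 2, 39, 12, 4), (d, 26, 14, 40, 3), (d, 26, 14, 40, 4), (d, 26, 15, 37, 3), (d, 26, 15, 37, 4), (d, 26, 32, 9, 3), (d, 26, 32, 9, 4), (d, 26, 33, 25, 3), (d, 26, 33, 25, 4), (d, 26, 39, 12, 3), (d, 26, 39, 12, 4), (d, 6, 14, 40, 3), (d, 6, 14, 40, 4), (d, 6, 15, 37, 3), (d, 6, 15, 37, 4), (d, 6, 32, 9, 3), (d, 6, 32, 9, 4), (d, 6, 33, 25, 3), (d, 6, 33, 25, 4), (d, 6, 39, 12, 3), (d, 6, 39, 12, 4), (d, 8, 14, 40, 3), (d, 8, 14, 40, 4), (d, 8, 15, 37, 3), (d, 8, 15, 37, 4), (d, 8, 32, 9, 3), (d, 8, 32, 9, 4), (d, 8, 33, 25, 3), (d, 8, 33, 25, 4), (d, 8, 39, 12, 3), (d, 8, 39, 12, 4), (u, 11, 2, 11, 25), (u, 11, 2, 11, 37), (u, 11, 31, 1, 25), (u, 11, 31, 1, 37), (u, 11, 8, 9, 25), (u, 11, 8, 9, 37), (u, 12, 2, 11, 25), (u, 12, 2, 11, 37), (u, 12, 31, 1, 25), (u, 12, 31, 1, 37), (u, 12, 8, 9, 25), (u, 12, 8, 9, 37), (u, 3, 2, 11, 25), (u, 3, 2, 11, 37), (u, 3, 31, 1, 25), (u, 3, 31, 1, 37), (u, 3, 8, 9, 25), (u, 3, 8, 9, 37), (u, 30, 2, 11, 25), (u, 30, 2, 11, 37), (u, 30, 31, 1, 25), (u, 30, 31, 1, 37), (u, 30, 8, 9, 25), (u, 30, 8, 9, 37)}.
Filtering on G = 25 leaves {(u, 11, 2, 11, 25), (u, 11, 31, 1, 25), (u, 11, 8, 9, 25), (u, 12, 2, 11, 25), (u, 12, 31, 1, 25), (u, 12, 8, 9, 25), (u, 3, 2, 11, 25), (u, 3, 31, 1, 25), (u, 3, 8, 9, 25), (u, 30, 2, 11, 25), (u, 30, 31, 1, 25), (u, 30, 8, 9, 25)}.
Projecting to A, D, G, B: {(u, 11, 25, 1), (u, 11, 25, 11), (u, 11, 25, 9), (u, 12, 25, 1), (u, 12, 25, 11), (u, 12, 25, 9), (u, 3, 25, 1), (u, 3, 25, 11), (u, 3, 25, 9), (u, 30, 25, 1), (u, 30, 25, 11), (u, 30, 25, 9)}
Filtering on B = 11 leaves {(u, 11, 25, 11), (u, 12, 25, 11), (u, 3, 25, 11), (u, 30, 25, 11)}.
Projecting to D, B: {(11, 11), (12, 11), (3, 11), (30, 11)}

{(11, 11), (12, 11), (3, 11), (30, 11)}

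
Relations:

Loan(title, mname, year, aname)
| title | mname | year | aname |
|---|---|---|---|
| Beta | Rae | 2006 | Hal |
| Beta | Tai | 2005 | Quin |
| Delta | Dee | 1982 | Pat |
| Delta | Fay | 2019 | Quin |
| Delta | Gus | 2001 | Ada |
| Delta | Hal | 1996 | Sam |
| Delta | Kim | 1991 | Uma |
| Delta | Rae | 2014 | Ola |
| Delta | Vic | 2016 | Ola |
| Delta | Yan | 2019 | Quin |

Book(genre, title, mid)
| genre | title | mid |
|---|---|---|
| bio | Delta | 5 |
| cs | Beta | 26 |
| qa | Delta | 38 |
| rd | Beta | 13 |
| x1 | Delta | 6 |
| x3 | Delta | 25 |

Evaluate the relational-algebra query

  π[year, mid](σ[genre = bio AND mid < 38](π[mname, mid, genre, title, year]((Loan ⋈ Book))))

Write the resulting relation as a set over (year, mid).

{(1982, 5), (1991, 5), (1996, 5), (2001, 5), (2014, 5), (2016, 5), (2019, 5)}

Joining Loan and Book on title yields {(Beta, Rae, 2006, Hal, cs, 26), (Beta, Rae, 2006, Hal, rd, 13), (Beta, Tai, 2005, Quin, cs, 26), (Beta, Tai, 2005, Quin, rd, 13), (Delta, Dee, 1982, Pat, bio, 5), (Delta, Dee, 1982, Pat, qa, 38), (Delta, Dee, 1982, Pat, x1, 6), (Delta, Dee, 1982, Pat, x3, 25), (Delta, Fay, 2019, Quin, bio, 5), (Delta, Fay, 2019, Quin, qa, 38), (Delta, Fay, 2019, Quin, x1, 6), (Delta, Fay, 2019, Quin, x3, 25), (Delta, Gus, 2001, Ada, bio, 5), (Delta, Gus, 2001, Ada, qa, 38), (Delta, Gus, 2001, Ada, x1, 6), (Delta, Gus, 2001, Ada, x3, 25), (Delta, Hal, 1996, Sam, bio, 5), (Delta, Hal, 1996, Sam, qa, 38), (Delta, Hal, 1996, Sam, x1, 6), (Delta, Hal, 1996, Sam, x3, 25), (Delta, Kim, 1991, Uma, bio, 5), (Delta, Kim, 1991, Uma, qa, 38), (Delta, Kim, 1991, Uma, x1, 6), (Delta, Kim, 1991, Uma, x3, 25), (Delta, Rae, 2014, Ola, bio, 5), (Delta, Rae, 2014, Ola, qa, 38), (Delta, Rae, 2014, Ola, x1, 6), (Delta, Rae, 2014, Ola, x3, 25), (Delta, Vic, 2016, Ola, bio, 5), (Delta, Vic, 2016, Ola, qa, 38), (Delta, Vic, 2016, Ola, x1, 6), (Delta, Vic, 2016, Ola, x3, 25), (Delta, Yan, 2019, Quin, bio, 5), (Delta, Yan, 2019, Quin, qa, 38), (Delta, Yan, 2019, Quin, x1, 6), (Delta, Yan, 2019, Quin, x3, 25)}.
π[mname, mid, genre, title, year]: project onto (mname, mid, genre, title, year) → {(Dee, 25, x3, Delta, 1982), (Dee, 38, qa, Delta, 1982), (Dee, 5, bio, Delta, 1982), (Dee, 6, x1, Delta, 1982), (Fay, 25, x3, Delta, 2019), (Fay, 38, qa, Delta, 2019), (Fay, 5, bio, Delta, 2019), (Fay, 6, x1, Delta, 2019), (Gus, 25, x3, Delta, 2001), (Gus, 38, qa, Delta, 2001), (Gus, 5, bio, Delta, 2001), (Gus, 6, x1, Delta, 2001), (Hal, 25, x3, Delta, 1996), (Hal, 38, qa, Delta, 1996), (Hal, 5, bio, Delta, 1996), (Hal, 6, x1, Delta, 1996), (Kim, 25, x3, Delta, 1991), (Kim, 38, qa, Delta, 1991), (Kim, 5, bio, Delta, 1991), (Kim, 6, x1, Delta, 1991), (Rae, 13, rd, Beta, 2006), (Rae, 25, x3, Delta, 2014), (Rae, 26, cs, Beta, 2006), (Rae, 38, qa, Delta, 2014), (Rae, 5, bio, Delta, 2014), (Rae, 6, x1, Delta, 2014), (Tai, 13, rd, Beta, 2005), (Tai, 26, cs, Beta, 2005), (Vic, 25, x3, Delta, 2016), (Vic, 38, qa, Delta, 2016), (Vic, 5, bio, Delta, 2016), (Vic, 6, x1, Delta, 2016), (Yan, 25, x3, Delta, 2019), (Yan, 38, qa, Delta, 2019), (Yan, 5, bio, Delta, 2019), (Yan, 6, x1, Delta, 2019)}
σ[genre = bio AND mid < 38]: keep tuples satisfying genre = bio AND mid < 38 → {(Dee, 5, bio, Delta, 1982), (Fay, 5, bio, Delta, 2019), (Gus, 5, bio, Delta, 2001), (Hal, 5, bio, Delta, 1996), (Kim, 5, bio, Delta, 1991), (Rae, 5, bio, Delta, 2014), (Vic, 5, bio, Delta, 2016), (Yan, 5, bio, Delta, 2019)}
π[year, mid]: project onto (year, mid) (1 duplicate(s) eliminated) → {(1982, 5), (1991, 5), (1996, 5), (2001, 5), (2014, 5), (2016, 5), (2019, 5)}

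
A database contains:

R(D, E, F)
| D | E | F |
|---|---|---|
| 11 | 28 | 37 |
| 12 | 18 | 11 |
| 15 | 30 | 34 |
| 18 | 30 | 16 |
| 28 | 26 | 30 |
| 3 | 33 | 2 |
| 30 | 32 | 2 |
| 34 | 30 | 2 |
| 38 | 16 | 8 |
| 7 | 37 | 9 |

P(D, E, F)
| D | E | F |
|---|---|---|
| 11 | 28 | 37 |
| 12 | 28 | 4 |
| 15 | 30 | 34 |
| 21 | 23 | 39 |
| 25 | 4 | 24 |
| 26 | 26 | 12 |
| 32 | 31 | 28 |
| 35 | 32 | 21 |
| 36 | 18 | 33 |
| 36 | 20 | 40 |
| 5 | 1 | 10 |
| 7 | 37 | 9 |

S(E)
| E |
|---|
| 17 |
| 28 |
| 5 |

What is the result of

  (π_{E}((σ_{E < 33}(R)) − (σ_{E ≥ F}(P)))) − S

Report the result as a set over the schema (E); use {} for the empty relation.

Apply σ_{E < 33}; surviving tuples: {(11, 28, 37), (12, 18, 11), (15, 30, 34), (18, 30, 16), (28, 26, 30), (30, 32, 2), (34, 30, 2), (38, 16, 8)}
Apply σ_{E ≥ F}; surviving tuples: {(12, 28, 4), (26, 26, 12), (32, 31, 28), (35, 32, 21), (7, 37, 9)}
Set difference of the two operands is {(11, 28, 37), (12, 18, 11), (15, 30, 34), (18, 30, 16), (28, 26, 30), (30, 32, 2), (34, 30, 2), (38, 16, 8)}.
Projecting to E (2 duplicate(s) eliminated): {16, 18, 26, 28, 30, 32}
Set difference of the two operands is {16, 18, 26, 30, 32}.

{16, 18, 26, 30, 32}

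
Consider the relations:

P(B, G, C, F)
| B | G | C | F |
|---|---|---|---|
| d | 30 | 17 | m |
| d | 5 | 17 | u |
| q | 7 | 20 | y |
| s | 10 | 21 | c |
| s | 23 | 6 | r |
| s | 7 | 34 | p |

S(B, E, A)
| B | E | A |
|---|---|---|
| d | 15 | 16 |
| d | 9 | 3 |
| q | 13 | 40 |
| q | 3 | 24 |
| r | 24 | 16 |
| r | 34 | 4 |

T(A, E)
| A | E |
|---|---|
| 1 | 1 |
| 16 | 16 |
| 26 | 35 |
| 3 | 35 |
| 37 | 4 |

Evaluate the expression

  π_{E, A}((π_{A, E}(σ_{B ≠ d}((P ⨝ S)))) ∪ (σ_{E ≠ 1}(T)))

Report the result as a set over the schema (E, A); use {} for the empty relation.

P ⋈ S (natural join on B): {(d, 30, 17, m, 15, 16), (d, 30, 17, m, 9, 3), (d, 5, 17, u, 15, 16), (d, 5, 17, u, 9, 3), (q, 7, 20, y, 13, 40), (q, 7, 20, y, 3, 24)}
Filtering on B ≠ d leaves {(q, 7, 20, y, 13, 40), (q, 7, 20, y, 3, 24)}.
Keep only column(s) A, E: {(24, 3), (40, 13)}
Filtering on E ≠ 1 leaves {(16, 16), (26, 35), (3, 35), (37, 4)}.
Union: {(24, 3), (40, 13)} with {(16, 16), (26, 35), (3, 35), (37, 4)} → {(16, 16), (24, 3), (26, 35), (3, 35), (37, 4), (40, 13)}
Keep only column(s) E, A: {(13, 40), (16, 16), (3, 24), (35, 26), (35, 3), (4, 37)}

{(13, 40), (16, 16), (3, 24), (35, 26), (35, 3), (4, 37)}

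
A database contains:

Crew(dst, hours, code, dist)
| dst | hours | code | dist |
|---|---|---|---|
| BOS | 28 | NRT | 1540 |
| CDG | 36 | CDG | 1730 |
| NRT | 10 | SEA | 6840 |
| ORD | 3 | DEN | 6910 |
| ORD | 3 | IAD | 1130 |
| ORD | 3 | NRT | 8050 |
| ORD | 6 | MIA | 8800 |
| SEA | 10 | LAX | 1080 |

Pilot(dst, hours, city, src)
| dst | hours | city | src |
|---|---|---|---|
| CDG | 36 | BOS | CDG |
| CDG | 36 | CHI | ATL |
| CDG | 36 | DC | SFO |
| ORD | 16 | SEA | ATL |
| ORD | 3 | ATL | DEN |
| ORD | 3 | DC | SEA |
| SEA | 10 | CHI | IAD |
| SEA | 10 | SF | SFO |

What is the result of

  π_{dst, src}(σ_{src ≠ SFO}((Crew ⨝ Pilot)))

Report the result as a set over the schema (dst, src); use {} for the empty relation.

{(CDG, ATL), (CDG, CDG), (ORD, DEN), (ORD, SEA), (SEA, IAD)}

Crew ⋈ Pilot (natural join on dst, hours): {(CDG, 36, CDG, 1730, BOS, CDG), (CDG, 36, CDG, 1730, CHI, ATL), (CDG, 36, CDG, 1730, DC, SFO), (ORD, 3, DEN, 6910, ATL, DEN), (ORD, 3, DEN, 6910, DC, SEA), (ORD, 3, IAD, 1130, ATL, DEN), (ORD, 3, IAD, 1130, DC, SEA), (ORD, 3, NRT, 8050, ATL, DEN), (ORD, 3, NRT, 8050, DC, SEA), (SEA, 10, LAX, 1080, CHI, IAD), (SEA, 10, LAX, 1080, SF, SFO)}
Filtering on src ≠ SFO leaves {(CDG, 36, CDG, 1730, BOS, CDG), (CDG, 36, CDG, 1730, CHI, ATL), (ORD, 3, DEN, 6910, ATL, DEN), (ORD, 3, DEN, 6910, DC, SEA), (ORD, 3, IAD, 1130, ATL, DEN), (ORD, 3, IAD, 1130, DC, SEA), (ORD, 3, NRT, 8050, ATL, DEN), (ORD, 3, NRT, 8050, DC, SEA), (SEA, 10, LAX, 1080, CHI, IAD)}.
π[dst, src]: project onto (dst, src) (4 duplicate(s) eliminated) → {(CDG, ATL), (CDG, CDG), (ORD, DEN), (ORD, SEA), (SEA, IAD)}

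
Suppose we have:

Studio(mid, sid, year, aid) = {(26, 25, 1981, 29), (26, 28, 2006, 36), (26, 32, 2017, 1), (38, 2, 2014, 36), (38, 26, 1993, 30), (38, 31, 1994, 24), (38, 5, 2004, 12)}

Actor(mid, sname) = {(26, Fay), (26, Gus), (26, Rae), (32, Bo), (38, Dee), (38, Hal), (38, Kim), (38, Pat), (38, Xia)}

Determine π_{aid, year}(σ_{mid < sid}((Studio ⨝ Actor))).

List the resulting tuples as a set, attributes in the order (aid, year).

{(1, 2017), (36, 2006)}

Joining Studio and Actor on mid yields {(26, 25, 1981, 29, Fay), (26, 25, 1981, 29, Gus), (26, 25, 1981, 29, Rae), (26, 28, 2006, 36, Fay), (26, 28, 2006, 36, Gus), (26, 28, 2006, 36, Rae), (26, 32, 2017, 1, Fay), (26, 32, 2017, 1, Gus), (26, 32, 2017, 1, Rae), (38, 2, 2014, 36, Dee), (38, 2, 2014, 36, Hal), (38, 2, 2014, 36, Kim), (38, 2, 2014, 36, Pat), (38, 2, 2014, 36, Xia), (38, 26, 1993, 30, Dee), (38, 26, 1993, 30, Hal), (38, 26, 1993, 30, Kim), (38, 26, 1993, 30, Pat), (38, 26, 1993, 30, Xia), (38, 31, 1994, 24, Dee), (38, 31, 1994, 24, Hal), (38, 31, 1994, 24, Kim), (38, 31, 1994, 24, Pat), (38, 31, 1994, 24, Xia), (38, 5, 2004, 12, Dee), (38, 5, 2004, 12, Hal), (38, 5, 2004, 12, Kim), (38, 5, 2004, 12, Pat), (38, 5, 2004, 12, Xia)}.
Filtering on mid < sid leaves {(26, 28, 2006, 36, Fay), (26, 28, 2006, 36, Gus), (26, 28, 2006, 36, Rae), (26, 32, 2017, 1, Fay), (26, 32, 2017, 1, Gus), (26, 32, 2017, 1, Rae)}.
Keep only column(s) aid, year (4 duplicate(s) eliminated): {(1, 2017), (36, 2006)}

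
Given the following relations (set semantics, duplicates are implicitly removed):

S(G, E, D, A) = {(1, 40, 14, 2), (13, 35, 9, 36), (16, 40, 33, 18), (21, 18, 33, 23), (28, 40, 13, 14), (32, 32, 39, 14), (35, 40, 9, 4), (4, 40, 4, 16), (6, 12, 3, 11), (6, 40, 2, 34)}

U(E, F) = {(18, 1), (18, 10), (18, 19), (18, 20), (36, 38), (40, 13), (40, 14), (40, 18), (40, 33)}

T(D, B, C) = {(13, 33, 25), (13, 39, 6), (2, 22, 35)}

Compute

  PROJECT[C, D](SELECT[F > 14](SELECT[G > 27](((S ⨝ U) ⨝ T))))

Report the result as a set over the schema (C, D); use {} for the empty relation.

S ⋈ U (natural join on E): {(1, 40, 14, 2, 13), (1, 40, 14, 2, 14), (1, 40, 14, 2, 18), (1, 40, 14, 2, 33), (16, 40, 33, 18, 13), (16, 40, 33, 18, 14), (16, 40, 33, 18, 18), (16, 40, 33, 18, 33), (21, 18, 33, 23, 1), (21, 18, 33, 23, 10), (21, 18, 33, 23, 19), (21, 18, 33, 23, 20), (28, 40, 13, 14, 13), (28, 40, 13, 14, 14), (28, 40, 13, 14, 18), (28, 40, 13, 14, 33), (35, 40, 9, 4, 13), (35, 40, 9, 4, 14), (35, 40, 9, 4, 18), (35, 40, 9, 4, 33), (4, 40, 4, 16, 13), (4, 40, 4, 16, 14), (4, 40, 4, 16, 18), (4, 40, 4, 16, 33), (6, 40, 2, 34, 13), (6, 40, 2, 34, 14), (6, 40, 2, 34, 18), (6, 40, 2, 34, 33)}
(S ⨝ U) ⋈ T (natural join on D): {(28, 40, 13, 14, 13, 33, 25), (28, 40, 13, 14, 13, 39, 6), (28, 40, 13, 14, 14, 33, 25), (28, 40, 13, 14, 14, 39, 6), (28, 40, 13, 14, 18, 33, 25), (28, 40, 13, 14, 18, 39, 6), (28, 40, 13, 14, 33, 33, 25), (28, 40, 13, 14, 33, 39, 6), (6, 40, 2, 34, 13, 22, 35), (6, 40, 2, 34, 14, 22, 35), (6, 40, 2, 34, 18, 22, 35), (6, 40, 2, 34, 33, 22, 35)}
σ[G > 27]: keep tuples satisfying G > 27 → {(28, 40, 13, 14, 13, 33, 25), (28, 40, 13, 14, 13, 39, 6), (28, 40, 13, 14, 14, 33, 25), (28, 40, 13, 14, 14, 39, 6), (28, 40, 13, 14, 18, 33, 25), (28, 40, 13, 14, 18, 39, 6), (28, 40, 13, 14, 33, 33, 25), (28, 40, 13, 14, 33, 39, 6)}
σ[F > 14]: keep tuples satisfying F > 14 → {(28, 40, 13, 14, 18, 33, 25), (28, 40, 13, 14, 18, 39, 6), (28, 40, 13, 14, 33, 33, 25), (28, 40, 13, 14, 33, 39, 6)}
Keep only column(s) C, D (2 duplicate(s) eliminated): {(25, 13), (6, 13)}

{(25, 13), (6, 13)}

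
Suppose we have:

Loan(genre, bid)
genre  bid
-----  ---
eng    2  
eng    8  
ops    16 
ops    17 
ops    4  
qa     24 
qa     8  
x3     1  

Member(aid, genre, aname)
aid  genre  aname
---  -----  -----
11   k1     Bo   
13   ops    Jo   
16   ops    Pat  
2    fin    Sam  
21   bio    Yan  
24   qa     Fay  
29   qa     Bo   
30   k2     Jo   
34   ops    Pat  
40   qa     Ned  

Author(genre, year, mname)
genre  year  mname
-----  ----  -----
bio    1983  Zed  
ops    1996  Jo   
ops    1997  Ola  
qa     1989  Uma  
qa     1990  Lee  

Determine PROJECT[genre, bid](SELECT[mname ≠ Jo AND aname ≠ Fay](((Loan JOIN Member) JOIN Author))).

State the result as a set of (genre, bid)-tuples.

Loan ⋈ Member (natural join on genre): {(ops, 16, 13, Jo), (ops, 16, 16, Pat), (ops, 16, 34, Pat), (ops, 17, 13, Jo), (ops, 17, 16, Pat), (ops, 17, 34, Pat), (ops, 4, 13, Jo), (ops, 4, 16, Pat), (ops, 4, 34, Pat), (qa, 24, 24, Fay), (qa, 24, 29, Bo), (qa, 24, 40, Ned), (qa, 8, 24, Fay), (qa, 8, 29, Bo), (qa, 8, 40, Ned)}
(Loan JOIN Member) ⋈ Author (natural join on genre): {(ops, 16, 13, Jo, 1996, Jo), (ops, 16, 13, Jo, 1997, Ola), (ops, 16, 16, Pat, 1996, Jo), (ops, 16, 16, Pat, 1997, Ola), (ops, 16, 34, Pat, 1996, Jo), (ops, 16, 34, Pat, 1997, Ola), (ops, 17, 13, Jo, 1996, Jo), (ops, 17, 13, Jo, 1997, Ola), (ops, 17, 16, Pat, 1996, Jo), (ops, 17, 16, Pat, 1997, Ola), (ops, 17, 34, Pat, 1996, Jo), (ops, 17, 34, Pat, 1997, Ola), (ops, 4, 13, Jo, 1996, Jo), (ops, 4, 13, Jo, 1997, Ola), (ops, 4, 16, Pat, 1996, Jo), (ops, 4, 16, Pat, 1997, Ola), (ops, 4, 34, Pat, 1996, Jo), (ops, 4, 34, Pat, 1997, Ola), (qa, 24, 24, Fay, 1989, Uma), (qa, 24, 24, Fay, 1990, Lee), (qa, 24, 29, Bo, 1989, Uma), (qa, 24, 29, Bo, 1990, Lee), (qa, 24, 40, Ned, 1989, Uma), (qa, 24, 40, Ned, 1990, Lee), (qa, 8, 24, Fay, 1989, Uma), (qa, 8, 24, Fay, 1990, Lee), (qa, 8, 29, Bo, 1989, Uma), (qa, 8, 29, Bo, 1990, Lee), (qa, 8, 40, Ned, 1989, Uma), (qa, 8, 40, Ned, 1990, Lee)}
Filtering on mname ≠ Jo AND aname ≠ Fay leaves {(ops, 16, 13, Jo, 1997, Ola), (ops, 16, 16, Pat, 1997, Ola), (ops, 16, 34, Pat, 1997, Ola), (ops, 17, 13, Jo, 1997, Ola), (ops, 17, 16, Pat, 1997, Ola), (ops, 17, 34, Pat, 1997, Ola), (ops, 4, 13, Jo, 1997, Ola), (ops, 4, 16, Pat, 1997, Ola), (ops, 4, 34, Pat, 1997, Ola), (qa, 24, 29, Bo, 1989, Uma), (qa, 24, 29, Bo, 1990, Lee), (qa, 24, 40, Ned, 1989, Uma), (qa, 24, 40, Ned, 1990, Lee), (qa, 8, 29, Bo, 1989, Uma), (qa, 8, 29, Bo, 1990, Lee), (qa, 8, 40, Ned, 1989, Uma), (qa, 8, 40, Ned, 1990, Lee)}.
Projecting to genre, bid (12 duplicate(s) eliminated): {(ops, 16), (ops, 17), (ops, 4), (qa, 24), (qa, 8)}

{(ops, 16), (ops, 17), (ops, 4), (qa, 24), (qa, 8)}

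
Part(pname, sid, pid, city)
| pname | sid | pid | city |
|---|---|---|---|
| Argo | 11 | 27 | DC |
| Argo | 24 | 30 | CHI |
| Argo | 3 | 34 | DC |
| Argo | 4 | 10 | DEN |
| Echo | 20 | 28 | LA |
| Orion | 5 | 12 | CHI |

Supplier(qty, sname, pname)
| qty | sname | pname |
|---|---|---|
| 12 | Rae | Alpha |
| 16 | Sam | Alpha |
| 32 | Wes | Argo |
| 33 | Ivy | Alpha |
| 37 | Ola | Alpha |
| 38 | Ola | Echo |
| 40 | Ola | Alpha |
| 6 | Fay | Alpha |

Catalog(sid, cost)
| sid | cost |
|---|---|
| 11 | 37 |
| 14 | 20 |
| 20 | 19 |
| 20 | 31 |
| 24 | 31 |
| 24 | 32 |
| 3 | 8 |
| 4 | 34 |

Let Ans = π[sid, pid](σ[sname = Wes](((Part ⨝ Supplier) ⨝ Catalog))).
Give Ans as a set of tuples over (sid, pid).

{(11, 27), (24, 30), (3, 34), (4, 10)}

Natural join on pname: {(Argo, 11, 27, DC, 32, Wes), (Argo, 24, 30, CHI, 32, Wes), (Argo, 3, 34, DC, 32, Wes), (Argo, 4, 10, DEN, 32, Wes), (Echo, 20, 28, LA, 38, Ola)}
Natural join on sid: {(Argo, 11, 27, DC, 32, Wes, 37), (Argo, 24, 30, CHI, 32, Wes, 31), (Argo, 24, 30, CHI, 32, Wes, 32), (Argo, 3, 34, DC, 32, Wes, 8), (Argo, 4, 10, DEN, 32, Wes, 34), (Echo, 20, 28, LA, 38, Ola, 19), (Echo, 20, 28, LA, 38, Ola, 31)}
σ[sname = Wes]: keep tuples satisfying sname = Wes → {(Argo, 11, 27, DC, 32, Wes, 37), (Argo, 24, 30, CHI, 32, Wes, 31), (Argo, 24, 30, CHI, 32, Wes, 32), (Argo, 3, 34, DC, 32, Wes, 8), (Argo, 4, 10, DEN, 32, Wes, 34)}
π_{sid, pid} gives {(11, 27), (24, 30), (3, 34), (4, 10)} (1 duplicate(s) eliminated).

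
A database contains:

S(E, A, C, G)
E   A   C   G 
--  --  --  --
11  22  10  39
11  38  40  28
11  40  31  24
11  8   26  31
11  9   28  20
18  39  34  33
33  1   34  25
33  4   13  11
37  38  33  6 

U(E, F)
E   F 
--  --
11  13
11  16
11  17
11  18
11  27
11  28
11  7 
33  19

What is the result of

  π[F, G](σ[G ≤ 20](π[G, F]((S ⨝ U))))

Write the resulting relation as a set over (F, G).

{(13, 20), (16, 20), (17, 20), (18, 20), (19, 11), (27, 20), (28, 20), (7, 20)}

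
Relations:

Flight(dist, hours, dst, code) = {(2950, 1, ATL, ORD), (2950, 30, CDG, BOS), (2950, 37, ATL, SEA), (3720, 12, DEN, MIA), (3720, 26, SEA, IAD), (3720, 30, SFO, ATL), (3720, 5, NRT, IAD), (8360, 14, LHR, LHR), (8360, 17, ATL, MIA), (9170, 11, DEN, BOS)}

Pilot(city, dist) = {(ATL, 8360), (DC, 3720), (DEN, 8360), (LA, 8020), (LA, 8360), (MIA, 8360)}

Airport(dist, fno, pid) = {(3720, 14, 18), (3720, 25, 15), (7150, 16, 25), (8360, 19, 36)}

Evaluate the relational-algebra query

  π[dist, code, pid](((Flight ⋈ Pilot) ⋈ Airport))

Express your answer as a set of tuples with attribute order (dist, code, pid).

{(3720, ATL, 15), (3720, ATL, 18), (3720, IAD, 15), (3720, IAD, 18), (3720, MIA, 15), (3720, MIA, 18), (8360, LHR, 36), (8360, MIA, 36)}

Flight ⋈ Pilot (natural join on dist): {(3720, 12, DEN, MIA, DC), (3720, 26, SEA, IAD, DC), (3720, 30, SFO, ATL, DC), (3720, 5, NRT, IAD, DC), (8360, 14, LHR, LHR, ATL), (8360, 14, LHR, LHR, DEN), (8360, 14, LHR, LHR, LA), (8360, 14, LHR, LHR, MIA), (8360, 17, ATL, MIA, ATL), (8360, 17, ATL, MIA, DEN), (8360, 17, ATL, MIA, LA), (8360, 17, ATL, MIA, MIA)}
(Flight ⋈ Pilot) ⋈ Airport (natural join on dist): {(3720, 12, DEN, MIA, DC, 14, 18), (3720, 12, DEN, MIA, DC, 25, 15), (3720, 26, SEA, IAD, DC, 14, 18), (3720, 26, SEA, IAD, DC, 25, 15), (3720, 30, SFO, ATL, DC, 14, 18), (3720, 30, SFO, ATL, DC, 25, 15), (3720, 5, NRT, IAD, DC, 14, 18), (3720, 5, NRT, IAD, DC, 25, 15), (8360, 14, LHR, LHR, ATL, 19, 36), (8360, 14, LHR, LHR, DEN, 19, 36), (8360, 14, LHR, LHR, LA, 19, 36), (8360, 14, LHR, LHR, MIA, 19, 36), (8360, 17, ATL, MIA, ATL, 19, 36), (8360, 17, ATL, MIA, DEN, 19, 36), (8360, 17, ATL, MIA, LA, 19, 36), (8360, 17, ATL, MIA, MIA, 19, 36)}
Keep only column(s) dist, code, pid (8 duplicate(s) eliminated): {(3720, ATL, 15), (3720, ATL, 18), (3720, IAD, 15), (3720, IAD, 18), (3720, MIA, 15), (3720, MIA, 18), (8360, LHR, 36), (8360, MIA, 36)}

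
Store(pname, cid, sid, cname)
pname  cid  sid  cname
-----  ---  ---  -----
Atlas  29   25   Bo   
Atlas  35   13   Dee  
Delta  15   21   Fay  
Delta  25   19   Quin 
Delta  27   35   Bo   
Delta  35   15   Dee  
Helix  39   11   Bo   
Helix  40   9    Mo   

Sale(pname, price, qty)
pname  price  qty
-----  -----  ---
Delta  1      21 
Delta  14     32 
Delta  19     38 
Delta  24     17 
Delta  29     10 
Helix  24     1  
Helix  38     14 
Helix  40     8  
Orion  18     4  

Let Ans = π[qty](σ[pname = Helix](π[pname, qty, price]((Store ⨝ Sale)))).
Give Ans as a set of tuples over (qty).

Natural join on pname: {(Delta, 15, 21, Fay, 1, 21), (Delta, 15, 21, Fay, 14, 32), (Delta, 15, 21, Fay, 19, 38), (Delta, 15, 21, Fay, 24, 17), (Delta, 15, 21, Fay, 29, 10), (Delta, 25, 19, Quin, 1, 21), (Delta, 25, 19, Quin, 14, 32), (Delta, 25, 19, Quin, 19, 38), (Delta, 25, 19, Quin, 24, 17), (Delta, 25, 19, Quin, 29, 10), (Delta, 27, 35, Bo, 1, 21), (Delta, 27, 35, Bo, 14, 32), (Delta, 27, 35, Bo, 19, 38), (Delta, 27, 35, Bo, 24, 17), (Delta, 27, 35, Bo, 29, 10), (Delta, 35, 15, Dee, 1, 21), (Delta, 35, 15, Dee, 14, 32), (Delta, 35, 15, Dee, 19, 38), (Delta, 35, 15, Dee, 24, 17), (Delta, 35, 15, Dee, 29, 10), (Helix, 39, 11, Bo, 24, 1), (Helix, 39, 11, Bo, 38, 14), (Helix, 39, 11, Bo, 40, 8), (Helix, 40, 9, Mo, 24, 1), (Helix, 40, 9, Mo, 38, 14), (Helix, 40, 9, Mo, 40, 8)}
π[pname, qty, price]: project onto (pname, qty, price) (18 duplicate(s) eliminated) → {(Delta, 10, 29), (Delta, 17, 24), (Delta, 21, 1), (Delta, 32, 14), (Delta, 38, 19), (Helix, 1, 24), (Helix, 14, 38), (Helix, 8, 40)}
Apply σ_{pname = Helix}; surviving tuples: {(Helix, 1, 24), (Helix, 14, 38), (Helix, 8, 40)}
π[qty]: project onto (qty) → {1, 14, 8}

{1, 14, 8}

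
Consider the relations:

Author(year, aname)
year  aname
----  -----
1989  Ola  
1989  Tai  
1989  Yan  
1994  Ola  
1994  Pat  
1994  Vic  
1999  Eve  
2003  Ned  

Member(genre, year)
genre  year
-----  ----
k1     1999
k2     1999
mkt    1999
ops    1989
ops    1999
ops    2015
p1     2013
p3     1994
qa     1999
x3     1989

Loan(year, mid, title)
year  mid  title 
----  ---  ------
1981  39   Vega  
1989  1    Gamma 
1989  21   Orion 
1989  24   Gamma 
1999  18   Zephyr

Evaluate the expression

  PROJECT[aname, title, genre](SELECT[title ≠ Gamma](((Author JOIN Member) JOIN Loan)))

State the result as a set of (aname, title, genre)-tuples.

Author ⋈ Member (natural join on year): {(1989, Ola, ops), (1989, Ola, x3), (1989, Tai, ops), (1989, Tai, x3), (1989, Yan, ops), (1989, Yan, x3), (1994, Ola, p3), (1994, Pat, p3), (1994, Vic, p3), (1999, Eve, k1), (1999, Eve, k2), (1999, Eve, mkt), (1999, Eve, ops), (1999, Eve, qa)}
(Author JOIN Member) ⋈ Loan (natural join on year): {(1989, Ola, ops, 1, Gamma), (1989, Ola, ops, 21, Orion), (1989, Ola, ops, 24, Gamma), (1989, Ola, x3, 1, Gamma), (1989, Ola, x3, 21, Orion), (1989, Ola, x3, 24, Gamma), (1989, Tai, ops, 1, Gamma), (1989, Tai, ops, 21, Orion), (1989, Tai, ops, 24, Gamma), (1989, Tai, x3, 1, Gamma), (1989, Tai, x3, 21, Orion), (1989, Tai, x3, 24, Gamma), (1989, Yan, ops, 1, Gamma), (1989, Yan, ops, 21, Orion), (1989, Yan, ops, 24, Gamma), (1989, Yan, x3, 1, Gamma), (1989, Yan, x3, 21, Orion), (1989, Yan, x3, 24, Gamma), (1999, Eve, k1, 18, Zephyr), (1999, Eve, k2, 18, Zephyr), (1999, Eve, mkt, 18, Zephyr), (1999, Eve, ops, 18, Zephyr), (1999, Eve, qa, 18, Zephyr)}
Selection title ≠ Gamma: {(1989, Ola, ops, 21, Orion), (1989, Ola, x3, 21, Orion), (1989, Tai, ops, 21, Orion), (1989, Tai, x3, 21, Orion), (1989, Yan, ops, 21, Orion), (1989, Yan, x3, 21, Orion), (1999, Eve, k1, 18, Zephyr), (1999, Eve, k2, 18, Zephyr), (1999, Eve, mkt, 18, Zephyr), (1999, Eve, ops, 18, Zephyr), (1999, Eve, qa, 18, Zephyr)}
π_{aname, title, genre} gives {(Eve, Zephyr, k1), (Eve, Zephyr, k2), (Eve, Zephyr, mkt), (Eve, Zephyr, ops), (Eve, Zephyr, qa), (Ola, Orion, ops), (Ola, Orion, x3), (Tai, Orion, ops), (Tai, Orion, x3), (Yan, Orion, ops), (Yan, Orion, x3)}.

{(Eve, Zephyr, k1), (Eve, Zephyr, k2), (Eve, Zephyr, mkt), (Eve, Zephyr, ops), (Eve, Zephyr, qa), (Ola, Orion, ops), (Ola, Orion, x3), (Tai, Orion, ops), (Tai, Orion, x3), (Yan, Orion, ops), (Yan, Orion, x3)}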